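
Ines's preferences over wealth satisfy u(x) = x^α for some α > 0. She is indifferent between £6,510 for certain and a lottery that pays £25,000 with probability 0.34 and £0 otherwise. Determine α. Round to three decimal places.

EU(lottery) = 0.34·25000^α + 0.66·0 = 0.34·25000^α.
Indifference: 6510^α = 0.34·25000^α, so (6510/25000)^α = 0.34.
Taking logs: α·ln(6510/25000) = ln(0.34), so α = -1.078810 / -1.345536 ≈ 0.802.

α ≈ 0.802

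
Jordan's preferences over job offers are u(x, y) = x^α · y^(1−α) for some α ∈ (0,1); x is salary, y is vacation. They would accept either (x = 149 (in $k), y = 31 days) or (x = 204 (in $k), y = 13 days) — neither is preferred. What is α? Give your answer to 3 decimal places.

α ≈ 0.734

The Cobb–Douglas utilities coincide, so 149^α·31^(1−α) = 204^α·13^(1−α).
Taking logs: α·ln 149 + (1−α)·ln 31 = α·ln 204 + (1−α)·ln 13, i.e. α·-0.314174 = (1−α)·-0.869038.
Thus α·(-1.183212) = -0.869038, so α = -0.869038/-1.183212 ≈ 0.734.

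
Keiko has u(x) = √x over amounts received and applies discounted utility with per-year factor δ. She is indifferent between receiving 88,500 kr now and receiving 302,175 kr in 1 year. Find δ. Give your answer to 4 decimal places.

Equating discounted utilities: u(88500) = δ·u(302175) ⇒ δ = u(88500)/u(302175).
With u(x) = √x: δ = √88500/√302175 = √(88500/302175) = 0.54118.

δ ≈ 0.5412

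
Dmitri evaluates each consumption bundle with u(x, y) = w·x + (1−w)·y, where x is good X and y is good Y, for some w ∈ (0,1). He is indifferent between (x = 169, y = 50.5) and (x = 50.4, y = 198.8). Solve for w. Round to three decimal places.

Equating utilities: w·169 + (1−w)·50.5 = w·50.4 + (1−w)·198.8.
w·(169−50.4) = (1−w)·(198.8−50.5), i.e. w·118.6 = (1−w)·148.3.
The marginal rate of substitution is 148.3/118.6, so w = 148.3/(118.6+148.3) = 0.556.

w = 0.556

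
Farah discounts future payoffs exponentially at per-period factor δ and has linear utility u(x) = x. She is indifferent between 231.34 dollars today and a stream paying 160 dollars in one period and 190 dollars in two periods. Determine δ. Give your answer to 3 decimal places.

δ ≈ 0.760

Present value of the stream is 160·δ + 190·δ². Indifference gives 160δ + 190δ² = 231.34.
That is, 190δ² + 160δ − 231.34 = 0, a quadratic in δ.
δ = (−160 + √(160² + 4·190·231.34)) / (2·190) = (−160 + √201418.40) / 380 ≈ 0.760.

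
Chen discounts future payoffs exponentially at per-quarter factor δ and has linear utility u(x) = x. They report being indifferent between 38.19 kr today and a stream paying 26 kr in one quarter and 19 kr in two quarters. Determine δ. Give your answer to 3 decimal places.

Present value of the stream is 26·δ + 19·δ². Indifference gives 26δ + 19δ² = 38.19.
So 19δ² + 26δ − 38.19 = 0.
By the quadratic formula (taking the positive root), δ = (−26 + √3578.44) / 38 ≈ 0.890.

δ ≈ 0.890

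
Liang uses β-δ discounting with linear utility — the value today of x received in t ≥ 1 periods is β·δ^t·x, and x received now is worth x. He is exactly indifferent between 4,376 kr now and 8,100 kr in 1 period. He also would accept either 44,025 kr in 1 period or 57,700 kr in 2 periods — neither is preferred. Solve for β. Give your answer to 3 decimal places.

The second indifference involves only future payoffs, so β cancels: β·δ^1·44025 = β·δ^2·57700, giving δ = 44025/57700 = 0.76300.
The first indifference: 4376 = β·δ·8100, so β = 4376/(δ·8100) = 4376/(0.76300·8100) ≈ 0.708.

β ≈ 0.708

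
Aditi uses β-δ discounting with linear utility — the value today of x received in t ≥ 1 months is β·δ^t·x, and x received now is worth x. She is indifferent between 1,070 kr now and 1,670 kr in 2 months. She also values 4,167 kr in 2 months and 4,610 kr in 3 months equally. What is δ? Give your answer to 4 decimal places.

Both payoffs in the second observation are in the future, so β drops out: δ^2·4167 = δ^3·4610 ⇒ δ = 4167/4610 = 0.90390.

δ ≈ 0.9039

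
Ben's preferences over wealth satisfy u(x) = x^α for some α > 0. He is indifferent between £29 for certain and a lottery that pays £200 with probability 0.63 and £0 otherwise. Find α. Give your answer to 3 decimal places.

α ≈ 0.239

EU(lottery) = 0.63·200^α + 0.37·0 = 0.63·200^α.
Equating: 29^α = 0.63·200^α, i.e. 0.1450^α = 0.63.
α = ln(0.63) / ln(29/200) = -0.462035/-1.931022 ≈ 0.239.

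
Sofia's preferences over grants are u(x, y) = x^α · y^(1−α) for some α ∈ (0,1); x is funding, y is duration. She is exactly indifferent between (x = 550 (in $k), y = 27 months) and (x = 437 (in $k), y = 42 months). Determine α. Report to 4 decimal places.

Indifference: 550^α · 27^(1−α) = 437^α · 42^(1−α).
Taking logs: α·ln 550 + (1−α)·ln 27 = α·ln 437 + (1−α)·ln 42, i.e. α·0.2299851 = (1−α)·0.4418328.
Thus α·(0.6718179) = 0.4418328, so α = 0.4418328/0.6718179 ≈ 0.6577.

α ≈ 0.6577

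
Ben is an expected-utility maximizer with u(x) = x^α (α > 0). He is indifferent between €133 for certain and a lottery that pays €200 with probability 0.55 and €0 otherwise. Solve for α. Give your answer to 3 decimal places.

α ≈ 1.465

The lottery's expected utility is 0.55·u(200) + 0.45·u(0) = 0.55·200^α (since u(0) = 0 for α > 0).
Setting u(133) equal to that: 133^α = 0.55·200^α ⇒ (133/200)^α = 0.55.
Take logs: α = ln 0.55 / ln(133/200) ≈ 1.46540.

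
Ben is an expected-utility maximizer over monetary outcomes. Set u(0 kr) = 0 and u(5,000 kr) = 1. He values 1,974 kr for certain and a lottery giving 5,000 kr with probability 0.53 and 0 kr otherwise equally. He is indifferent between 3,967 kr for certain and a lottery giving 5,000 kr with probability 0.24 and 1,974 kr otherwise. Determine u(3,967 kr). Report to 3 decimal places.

From the first indifference, u(1,974 kr) = 0.53·u(5,000 kr) + 0.47·u(0 kr) = 0.53·1 + 0.47·0 = 0.53.
Then u(3,967 kr) = 0.24·u(5,000 kr) + 0.76·u(1,974 kr) = 0.24·1.00 + 0.76·0.53 = 0.6428.

0.643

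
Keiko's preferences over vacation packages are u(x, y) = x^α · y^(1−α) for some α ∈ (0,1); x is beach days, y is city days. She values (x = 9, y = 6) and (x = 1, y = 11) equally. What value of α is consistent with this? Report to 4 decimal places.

α ≈ 0.2162

The Cobb–Douglas utilities coincide, so 9^α·6^(1−α) = 1^α·11^(1−α).
(9/1)^α = (11/6)^(1−α); take logs: α·ln(9/1) = (1−α)·ln(11/6), i.e. α·2.1972246 = (1−α)·0.6061358.
Thus α·(2.8033604) = 0.6061358, so α = 0.6061358/2.8033604 ≈ 0.2162.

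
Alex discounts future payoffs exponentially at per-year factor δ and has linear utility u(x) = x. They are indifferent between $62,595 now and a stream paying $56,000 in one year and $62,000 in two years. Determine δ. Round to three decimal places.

δ ≈ 0.650

The stream is worth 56000δ + 62000δ² today, so 56000δ + 62000δ² = 62595.
So 62000δ² + 56000δ − 62595 = 0.
The positive root is δ = [−56000 + √(56000² + 4·62000·62595)] / (2·62000) = (−56000 + 136600.000)/124000 ≈ 0.650.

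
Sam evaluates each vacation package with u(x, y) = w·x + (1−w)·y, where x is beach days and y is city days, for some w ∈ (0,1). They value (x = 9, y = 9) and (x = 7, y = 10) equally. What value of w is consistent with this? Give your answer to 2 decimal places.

Indifference: w·9 + (1−w)·9 = w·7 + (1−w)·10.
w·(9−7) = (1−w)·(10−9), i.e. w·2 = (1−w)·1.
So w/(1−w) = 1/2 = 0.5000, giving w = 1/(2+1) = 0.33.

w = 0.33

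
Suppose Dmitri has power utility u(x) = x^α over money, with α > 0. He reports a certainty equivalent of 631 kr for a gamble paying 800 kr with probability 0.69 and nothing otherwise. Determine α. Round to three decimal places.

α ≈ 1.564

EU(lottery) = 0.69·800^α + 0.31·0 = 0.69·800^α.
Indifference: 631^α = 0.69·800^α, so (631/800)^α = 0.69.
Taking logs: α·ln(631/800) = ln(0.69), so α = -0.371064 / -0.237306 ≈ 1.564.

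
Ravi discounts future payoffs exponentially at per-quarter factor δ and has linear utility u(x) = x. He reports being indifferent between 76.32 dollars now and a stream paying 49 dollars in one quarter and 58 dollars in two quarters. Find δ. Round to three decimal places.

δ ≈ 0.800

Equating present values: 76.32 = 49δ + 58δ².
So 58δ² + 49δ − 76.32 = 0.
By the quadratic formula (taking the positive root), δ = (−49 + √20107.24) / 116 ≈ 0.800.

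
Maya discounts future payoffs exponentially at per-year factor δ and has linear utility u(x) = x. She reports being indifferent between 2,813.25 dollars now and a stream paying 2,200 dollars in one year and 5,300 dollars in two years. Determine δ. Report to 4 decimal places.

Present value of the stream is 2200·δ + 5300·δ². Indifference gives 2200δ + 5300δ² = 2813.25.
So 5300δ² + 2200δ − 2813.25 = 0.
The positive root is δ = [−2200 + √(2200² + 4·5300·2813.25)] / (2·5300) = (−2200 + 8030.000)/10600 ≈ 0.5500.

δ ≈ 0.5500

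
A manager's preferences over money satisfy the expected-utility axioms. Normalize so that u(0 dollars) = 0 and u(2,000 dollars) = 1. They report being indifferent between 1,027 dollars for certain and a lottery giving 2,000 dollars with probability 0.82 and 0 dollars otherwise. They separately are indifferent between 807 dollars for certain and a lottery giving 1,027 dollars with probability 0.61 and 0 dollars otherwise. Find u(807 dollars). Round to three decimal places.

0.500

First, u(1,027 dollars) = 0.82·u(2,000 dollars) + 0.18·u(0 dollars) = 0.82.
The second indifference gives u(807 dollars) = 0.61·u(1,027 dollars) + 0.39·u(0 dollars) = 0.61·0.82 + 0.39·0.00 = 0.5002.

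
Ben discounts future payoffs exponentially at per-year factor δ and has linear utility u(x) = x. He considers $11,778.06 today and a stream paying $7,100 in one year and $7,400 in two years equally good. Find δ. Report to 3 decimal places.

Present value of the stream is 7100·δ + 7400·δ². Indifference gives 7100δ + 7400δ² = 11778.06.
Rearranged: 7400δ² + 7100δ − 11778.06 = 0.
δ = (−7100 + √(7100² + 4·7400·11778.06)) / (2·7400) = (−7100 + √399040576.00) / 14800 ≈ 0.870.

δ ≈ 0.870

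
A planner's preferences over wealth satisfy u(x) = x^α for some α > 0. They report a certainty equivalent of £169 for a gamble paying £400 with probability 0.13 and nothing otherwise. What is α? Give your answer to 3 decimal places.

Since u(0) = 0, the lottery's EU is 0.13·400^α.
Indifference: 169^α = 0.13·400^α, so (169/400)^α = 0.13.
Take logs: α = ln 0.13 / ln(169/400) ≈ 2.36804.

α ≈ 2.368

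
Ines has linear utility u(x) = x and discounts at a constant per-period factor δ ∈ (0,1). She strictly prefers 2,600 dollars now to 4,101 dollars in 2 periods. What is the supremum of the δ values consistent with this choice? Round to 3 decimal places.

δ < 0.796

Comparing present values: 2600 > δ^2·4101.
Dividing by 4101: δ^2 < 0.63399. Both sides are positive, so the square root keeps the direction.
δ < (2600/4101)^(1/2) ≈ 0.796.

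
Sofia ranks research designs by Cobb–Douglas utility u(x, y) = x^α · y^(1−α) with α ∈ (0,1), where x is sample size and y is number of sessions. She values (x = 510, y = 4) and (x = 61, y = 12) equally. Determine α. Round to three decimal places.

The Cobb–Douglas utilities coincide, so 510^α·4^(1−α) = 61^α·12^(1−α).
(510/61)^α = (12/4)^(1−α); take logs: α·ln(510/61) = (1−α)·ln(12/4), i.e. α·2.123537 = (1−α)·1.098612.
Thus α·(3.222149) = 1.098612, so α = 1.098612/3.222149 ≈ 0.341.

α ≈ 0.341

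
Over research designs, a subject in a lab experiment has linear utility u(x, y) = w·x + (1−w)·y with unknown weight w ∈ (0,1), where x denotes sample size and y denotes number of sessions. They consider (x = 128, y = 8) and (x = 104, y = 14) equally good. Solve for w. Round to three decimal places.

u(128,8) = u(104,14) means w·128 + (1−w)·8 = w·104 + (1−w)·14.
Rearranging, 24·w − 6·(1−w) = 0.
Hence w = 6/(24+6) = 6/30 = 0.200.

w = 0.200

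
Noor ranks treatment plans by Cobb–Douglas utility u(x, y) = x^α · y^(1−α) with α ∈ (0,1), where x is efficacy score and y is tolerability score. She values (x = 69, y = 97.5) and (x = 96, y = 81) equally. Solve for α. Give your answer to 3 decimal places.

Indifference: 69^α · 97.5^(1−α) = 96^α · 81^(1−α).
Rearrange to (69/96)^α = (81/97.5)^(1−α) and take logs: α·-0.330242 = (1−α)·-0.185403.
Thus α·(-0.515645) = -0.185403, so α = -0.185403/-0.515645 ≈ 0.360.

α ≈ 0.360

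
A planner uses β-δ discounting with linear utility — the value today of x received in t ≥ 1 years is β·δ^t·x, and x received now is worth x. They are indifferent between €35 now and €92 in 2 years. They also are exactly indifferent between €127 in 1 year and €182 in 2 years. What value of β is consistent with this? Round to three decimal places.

From the later pair, β·δ^1·127 = β·δ^2·182; dividing through, δ = 127/182 = 0.69780.
Now use the now-vs-future pair: 35 = β·δ^2·92 gives β = 35/(0.48693·92) ≈ 0.781.

β ≈ 0.781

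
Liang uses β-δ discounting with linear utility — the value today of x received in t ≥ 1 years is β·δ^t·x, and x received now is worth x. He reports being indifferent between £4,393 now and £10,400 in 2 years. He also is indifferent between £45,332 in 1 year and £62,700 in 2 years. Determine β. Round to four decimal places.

The second indifference involves only future payoffs, so β cancels: β·δ^1·45332 = β·δ^2·62700, giving δ = 45332/62700 = 0.72300.
Now use the now-vs-future pair: 4393 = β·δ^2·10400 gives β = 4393/(0.52273·10400) ≈ 0.8081.

β ≈ 0.8081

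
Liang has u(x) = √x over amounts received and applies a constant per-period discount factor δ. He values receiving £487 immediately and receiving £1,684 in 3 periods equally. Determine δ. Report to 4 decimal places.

Equating discounted utilities: u(487) = δ^3·u(1684) ⇒ δ^3 = u(487)/u(1684).
With u(x) = √x: δ^3 = √487/√1684 = √(487/1684) = 0.53777.
Hence δ = (0.53777)^(1/3) = 0.813201.

δ ≈ 0.8132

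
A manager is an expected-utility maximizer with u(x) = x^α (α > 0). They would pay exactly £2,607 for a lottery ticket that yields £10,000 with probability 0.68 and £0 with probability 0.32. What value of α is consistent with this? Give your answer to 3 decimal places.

α ≈ 0.287

Since u(0) = 0, the lottery's EU is 0.68·10000^α.
Indifference: 2607^α = 0.68·10000^α, so (2607/10000)^α = 0.68.
α = ln(0.68) / ln(2607/10000) = -0.385662/-1.344385 ≈ 0.287.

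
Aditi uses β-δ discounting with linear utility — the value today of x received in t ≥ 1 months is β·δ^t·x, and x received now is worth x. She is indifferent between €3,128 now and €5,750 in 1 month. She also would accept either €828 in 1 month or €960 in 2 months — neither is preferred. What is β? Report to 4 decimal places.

β ≈ 0.6307

From the later pair, β·δ^1·828 = β·δ^2·960; dividing through, δ = 828/960 = 0.86250.
Substituting δ into 3128 = β·δ·5750: β = 3128/(4959.375) ≈ 0.6307.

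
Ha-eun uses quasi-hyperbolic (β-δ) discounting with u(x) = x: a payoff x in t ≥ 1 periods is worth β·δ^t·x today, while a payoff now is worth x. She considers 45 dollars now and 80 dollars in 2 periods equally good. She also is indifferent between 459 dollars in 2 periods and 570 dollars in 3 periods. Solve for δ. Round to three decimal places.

δ ≈ 0.805

The second indifference involves only future payoffs, so β cancels: β·δ^2·459 = β·δ^3·570, giving δ = 459/570 = 0.80526.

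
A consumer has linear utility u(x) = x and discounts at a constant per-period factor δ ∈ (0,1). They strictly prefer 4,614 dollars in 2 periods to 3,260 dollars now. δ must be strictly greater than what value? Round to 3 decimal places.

δ > 0.841

Comparing present values: 3260 < δ^2·4614.
Hence δ^2 > 3260/4614 = 0.70655, and x ↦ x^(1/2) is increasing on (0,∞).
δ > (3260/4614)^(1/2) ≈ 0.841.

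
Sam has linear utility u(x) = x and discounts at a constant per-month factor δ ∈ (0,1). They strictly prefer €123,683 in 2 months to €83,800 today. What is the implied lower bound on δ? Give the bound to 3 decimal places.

Under u(x) = x this choice says 83800 < δ^2·123683.
Dividing by 123683: δ^2 > 0.67754. Both sides are positive, so the square root keeps the direction.
δ > 0.67754^(1/2) = 0.823.

δ > 0.823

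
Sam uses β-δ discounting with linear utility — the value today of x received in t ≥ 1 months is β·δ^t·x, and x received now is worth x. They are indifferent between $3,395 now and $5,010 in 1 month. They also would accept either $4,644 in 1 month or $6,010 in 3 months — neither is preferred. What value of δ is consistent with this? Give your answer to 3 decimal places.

δ ≈ 0.879

Both payoffs in the second observation are in the future, so β drops out: δ^1·4644 = δ^3·6010 ⇒ δ^2 = 4644/6010 = 0.77271, so δ = 0.87904.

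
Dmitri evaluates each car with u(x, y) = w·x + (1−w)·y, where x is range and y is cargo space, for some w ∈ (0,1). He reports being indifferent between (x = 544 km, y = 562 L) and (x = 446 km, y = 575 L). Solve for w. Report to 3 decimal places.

u(544,562) = u(446,575) means w·544 + (1−w)·562 = w·446 + (1−w)·575.
w·(544−446) = (1−w)·(575−562), i.e. w·98 = (1−w)·13.
Hence w = 13/(98+13) = 13/111 = 0.117.

w = 0.117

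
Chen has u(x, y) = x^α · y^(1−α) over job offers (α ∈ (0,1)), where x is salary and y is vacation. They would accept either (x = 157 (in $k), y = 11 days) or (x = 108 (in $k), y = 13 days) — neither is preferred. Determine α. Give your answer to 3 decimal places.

α ≈ 0.309

The Cobb–Douglas utilities coincide, so 157^α·11^(1−α) = 108^α·13^(1−α).
Rearrange to (157/108)^α = (13/11)^(1−α) and take logs: α·0.374115 = (1−α)·0.167054.
So α/(1−α) = (0.167054)/(0.374115) = 0.446531, and α = 0.446531/1.446531 ≈ 0.309.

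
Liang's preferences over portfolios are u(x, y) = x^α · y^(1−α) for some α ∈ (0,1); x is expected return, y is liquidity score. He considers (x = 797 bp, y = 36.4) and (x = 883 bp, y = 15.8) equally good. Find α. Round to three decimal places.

α ≈ 0.891

Indifference: 797^α · 36.4^(1−α) = 883^α · 15.8^(1−α).
Rearrange to (797/883)^α = (15.8/36.4)^(1−α) and take logs: α·-0.102471 = (1−α)·-0.834559.
Thus α·(-0.937030) = -0.834559, so α = -0.834559/-0.937030 ≈ 0.891.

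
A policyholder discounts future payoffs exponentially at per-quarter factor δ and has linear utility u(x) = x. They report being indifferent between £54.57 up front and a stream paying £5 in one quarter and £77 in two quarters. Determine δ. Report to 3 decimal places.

δ ≈ 0.810

The stream is worth 5δ + 77δ² today, so 5δ + 77δ² = 54.57.
So 77δ² + 5δ − 54.57 = 0.
The positive root is δ = [−5 + √(5² + 4·77·54.57)] / (2·77) = (−5 + 129.740)/154 ≈ 0.810.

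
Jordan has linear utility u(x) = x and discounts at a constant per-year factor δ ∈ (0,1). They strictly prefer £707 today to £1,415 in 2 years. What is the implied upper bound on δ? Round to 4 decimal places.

δ < 0.7069

The preference means 707 > δ^2·1415.
Dividing by 1415: δ^2 < 0.49965. Both sides are positive, so the square root keeps the direction.
δ < 0.49965^(1/2) = 0.7069.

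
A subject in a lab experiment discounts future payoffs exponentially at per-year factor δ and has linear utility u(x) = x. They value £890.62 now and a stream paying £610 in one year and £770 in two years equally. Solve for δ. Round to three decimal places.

δ ≈ 0.750

Present value of the stream is 610·δ + 770·δ². Indifference gives 610δ + 770δ² = 890.62.
Rearranged: 770δ² + 610δ − 890.62 = 0.
By the quadratic formula (taking the positive root), δ = (−610 + √3115209.60) / 1540 ≈ 0.750.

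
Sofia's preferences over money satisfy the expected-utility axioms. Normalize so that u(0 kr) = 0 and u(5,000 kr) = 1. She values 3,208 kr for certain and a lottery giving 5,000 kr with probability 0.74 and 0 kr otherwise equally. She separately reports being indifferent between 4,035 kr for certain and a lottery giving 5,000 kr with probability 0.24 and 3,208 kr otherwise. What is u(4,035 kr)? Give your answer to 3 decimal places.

First, u(3,208 kr) = 0.74·u(5,000 kr) + 0.26·u(0 kr) = 0.74.
Chaining: u(4,035 kr) = 0.24·1.00 + 0.76·0.74 = 0.8024.

0.802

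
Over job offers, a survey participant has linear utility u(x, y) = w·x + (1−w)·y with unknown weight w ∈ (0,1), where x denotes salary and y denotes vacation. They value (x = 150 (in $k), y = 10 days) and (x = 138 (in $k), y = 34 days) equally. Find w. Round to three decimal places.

Indifference: w·150 + (1−w)·10 = w·138 + (1−w)·34.
Rearranging, 12·w − 24·(1−w) = 0.
So w/(1−w) = 24/12 = 2.0000, giving w = 24/(12+24) = 0.667.

w = 0.667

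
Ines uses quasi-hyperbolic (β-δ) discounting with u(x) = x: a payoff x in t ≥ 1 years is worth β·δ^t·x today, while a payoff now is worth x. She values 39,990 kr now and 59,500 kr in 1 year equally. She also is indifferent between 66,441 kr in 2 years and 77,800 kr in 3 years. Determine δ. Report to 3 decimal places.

The second indifference involves only future payoffs, so β cancels: β·δ^2·66441 = β·δ^3·77800, giving δ = 66441/77800 = 0.85400.

δ ≈ 0.854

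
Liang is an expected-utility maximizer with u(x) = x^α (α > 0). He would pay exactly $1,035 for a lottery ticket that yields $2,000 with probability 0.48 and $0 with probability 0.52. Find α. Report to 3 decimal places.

The lottery's expected utility is 0.48·u(2000) + 0.52·u(0) = 0.48·2000^α (since u(0) = 0 for α > 0).
Setting u(1035) equal to that: 1035^α = 0.48·2000^α ⇒ (1035/2000)^α = 0.48.
Taking logs: α·ln(1035/2000) = ln(0.48), so α = -0.733969 / -0.658746 ≈ 1.114.

α ≈ 1.114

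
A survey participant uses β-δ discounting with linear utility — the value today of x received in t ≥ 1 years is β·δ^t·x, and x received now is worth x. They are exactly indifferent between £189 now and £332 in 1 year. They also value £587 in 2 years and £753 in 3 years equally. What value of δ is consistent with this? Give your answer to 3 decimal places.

δ ≈ 0.780

From the later pair, β·δ^2·587 = β·δ^3·753; dividing through, δ = 587/753 = 0.77955.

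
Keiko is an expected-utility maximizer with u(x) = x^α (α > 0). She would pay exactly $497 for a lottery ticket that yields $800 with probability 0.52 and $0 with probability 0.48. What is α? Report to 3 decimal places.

α ≈ 1.374

EU(lottery) = 0.52·800^α + 0.48·0 = 0.52·800^α.
Equating: 497^α = 0.52·800^α, i.e. 0.6212^α = 0.52.
Taking logs: α·ln(497/800) = ln(0.52), so α = -0.653926 / -0.476022 ≈ 1.374.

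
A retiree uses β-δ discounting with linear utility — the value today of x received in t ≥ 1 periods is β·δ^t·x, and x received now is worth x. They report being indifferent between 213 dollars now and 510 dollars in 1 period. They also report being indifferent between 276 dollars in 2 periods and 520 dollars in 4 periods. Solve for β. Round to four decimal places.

β ≈ 0.5733

Both payoffs in the second observation are in the future, so β drops out: δ^2·276 = δ^4·520 ⇒ δ^2 = 276/520 = 0.53077, so δ = 0.72854.
The first indifference: 213 = β·δ·510, so β = 213/(δ·510) = 213/(0.72854·510) ≈ 0.5733.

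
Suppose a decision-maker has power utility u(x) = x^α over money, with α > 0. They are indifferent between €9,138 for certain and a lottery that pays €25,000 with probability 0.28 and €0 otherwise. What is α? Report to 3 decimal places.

EU(lottery) = 0.28·25000^α + 0.72·0 = 0.28·25000^α.
Indifference: 9138^α = 0.28·25000^α, so (9138/25000)^α = 0.28.
Taking logs: α·ln(9138/25000) = ln(0.28), so α = -1.272966 / -1.006434 ≈ 1.265.

α ≈ 1.265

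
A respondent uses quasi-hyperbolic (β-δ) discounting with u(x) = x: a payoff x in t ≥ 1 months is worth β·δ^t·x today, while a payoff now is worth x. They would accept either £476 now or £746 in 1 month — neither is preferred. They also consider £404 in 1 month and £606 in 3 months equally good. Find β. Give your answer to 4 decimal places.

β ≈ 0.7815

From the later pair, β·δ^1·404 = β·δ^3·606; dividing through, δ^2 = 404/606 = 0.66667, so δ = 0.81650.
The first indifference: 476 = β·δ·746, so β = 476/(δ·746) = 476/(0.81650·746) ≈ 0.7815.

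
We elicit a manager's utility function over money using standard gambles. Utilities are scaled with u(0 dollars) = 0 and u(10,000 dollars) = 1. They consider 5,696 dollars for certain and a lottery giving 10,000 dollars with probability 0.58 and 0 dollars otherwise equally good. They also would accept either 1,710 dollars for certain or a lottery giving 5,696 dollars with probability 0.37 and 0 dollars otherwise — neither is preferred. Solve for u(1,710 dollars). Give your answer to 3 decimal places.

0.215

First, u(5,696 dollars) = 0.58·u(10,000 dollars) + 0.42·u(0 dollars) = 0.58.
Chaining: u(1,710 dollars) = 0.37·0.58 + 0.63·0.00 = 0.2146.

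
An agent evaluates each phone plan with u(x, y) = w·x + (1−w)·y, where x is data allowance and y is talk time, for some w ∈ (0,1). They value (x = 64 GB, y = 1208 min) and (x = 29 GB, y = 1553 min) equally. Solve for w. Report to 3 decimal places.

u(64,1208) = u(29,1553) means w·64 + (1−w)·1208 = w·29 + (1−w)·1553.
Collecting terms: w·35 = (1−w)·345.
The marginal rate of substitution is 345/35, so w = 345/(35+345) = 0.908.

w = 0.908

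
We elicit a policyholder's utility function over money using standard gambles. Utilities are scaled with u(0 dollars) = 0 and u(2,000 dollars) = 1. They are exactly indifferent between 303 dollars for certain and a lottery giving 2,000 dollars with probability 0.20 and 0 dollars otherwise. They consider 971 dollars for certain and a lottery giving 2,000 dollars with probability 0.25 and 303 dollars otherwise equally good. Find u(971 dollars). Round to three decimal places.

0.400

First, u(303 dollars) = 0.20·u(2,000 dollars) + 0.80·u(0 dollars) = 0.20.
Chaining: u(971 dollars) = 0.25·1.00 + 0.75·0.20 = 0.4000.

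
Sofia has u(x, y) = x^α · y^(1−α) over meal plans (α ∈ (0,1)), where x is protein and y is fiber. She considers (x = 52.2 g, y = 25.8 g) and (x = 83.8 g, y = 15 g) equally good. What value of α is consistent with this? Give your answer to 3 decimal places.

α ≈ 0.534

The Cobb–Douglas utilities coincide, so 52.2^α·25.8^(1−α) = 83.8^α·15^(1−α).
Rearrange to (52.2/83.8)^α = (15/25.8)^(1−α) and take logs: α·-0.473351 = (1−α)·-0.542324.
Thus α·(-1.015675) = -0.542324, so α = -0.542324/-1.015675 ≈ 0.534.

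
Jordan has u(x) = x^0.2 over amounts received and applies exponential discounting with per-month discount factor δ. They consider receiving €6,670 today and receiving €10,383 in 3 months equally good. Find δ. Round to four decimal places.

δ ≈ 0.9709

Equating discounted utilities: u(6670) = δ^3·u(10383) ⇒ δ^3 = u(6670)/u(10383).
Since u(x) = x^0.2, δ^3 = (6670/10383)^0.2 = 0.64240^0.2 = 0.91529.
Taking the cube root: δ = 0.91529^(1/3) ≈ 0.9709.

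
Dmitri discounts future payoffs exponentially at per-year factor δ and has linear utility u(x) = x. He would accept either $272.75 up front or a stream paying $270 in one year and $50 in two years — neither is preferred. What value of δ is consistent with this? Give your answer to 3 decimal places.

δ ≈ 0.870

Present value of the stream is 270·δ + 50·δ². Indifference gives 270δ + 50δ² = 272.75.
So 50δ² + 270δ − 272.75 = 0.
By the quadratic formula (taking the positive root), δ = (−270 + √127450.00) / 100 ≈ 0.870.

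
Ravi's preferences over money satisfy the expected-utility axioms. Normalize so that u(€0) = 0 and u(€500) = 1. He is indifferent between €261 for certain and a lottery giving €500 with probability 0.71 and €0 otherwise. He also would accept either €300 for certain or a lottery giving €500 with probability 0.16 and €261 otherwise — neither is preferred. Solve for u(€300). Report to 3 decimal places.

0.756

First, u(€261) = 0.71·u(€500) + 0.29·u(€0) = 0.71.
Then u(€300) = 0.16·u(€500) + 0.84·u(€261) = 0.16·1.00 + 0.84·0.71 = 0.7564.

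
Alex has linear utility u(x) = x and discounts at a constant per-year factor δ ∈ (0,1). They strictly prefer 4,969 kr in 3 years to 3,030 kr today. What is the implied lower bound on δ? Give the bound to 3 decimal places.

δ > 0.848

Comparing present values: 3030 < δ^3·4969.
Dividing by 4969: δ^3 > 0.60978. Both sides are positive, so the cube root keeps the direction.
δ > (3030/4969)^(1/3) ≈ 0.848.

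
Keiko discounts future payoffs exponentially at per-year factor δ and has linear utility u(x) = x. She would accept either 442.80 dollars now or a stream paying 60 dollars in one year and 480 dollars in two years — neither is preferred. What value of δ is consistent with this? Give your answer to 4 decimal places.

Present value of the stream is 60·δ + 480·δ². Indifference gives 60δ + 480δ² = 442.80.
That is, 480δ² + 60δ − 442.80 = 0, a quadratic in δ.
By the quadratic formula (taking the positive root), δ = (−60 + √853776.00) / 960 ≈ 0.9000.

δ ≈ 0.9000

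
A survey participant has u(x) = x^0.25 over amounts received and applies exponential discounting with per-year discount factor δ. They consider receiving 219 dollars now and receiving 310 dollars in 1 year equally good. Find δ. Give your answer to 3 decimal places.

Indifference means u(219) = δ · u(310), so δ = u(219)/u(310).
Since u(x) = x^0.25, δ = (219/310)^0.25 = 0.70645^0.25 = 0.91679.

δ ≈ 0.917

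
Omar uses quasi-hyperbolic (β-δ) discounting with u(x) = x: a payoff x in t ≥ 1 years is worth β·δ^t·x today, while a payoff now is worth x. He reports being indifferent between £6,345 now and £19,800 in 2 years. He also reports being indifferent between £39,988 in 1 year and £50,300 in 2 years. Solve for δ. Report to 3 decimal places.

δ ≈ 0.795

From the later pair, β·δ^1·39988 = β·δ^2·50300; dividing through, δ = 39988/50300 = 0.79499.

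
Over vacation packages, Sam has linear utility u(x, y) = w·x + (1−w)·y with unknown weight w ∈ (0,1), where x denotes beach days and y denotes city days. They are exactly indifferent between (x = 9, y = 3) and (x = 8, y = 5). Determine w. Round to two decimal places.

Equating utilities: w·9 + (1−w)·3 = w·8 + (1−w)·5.
Rearranging, 1·w − 2·(1−w) = 0.
The marginal rate of substitution is 2/1, so w = 2/(1+2) = 0.67.

w = 0.67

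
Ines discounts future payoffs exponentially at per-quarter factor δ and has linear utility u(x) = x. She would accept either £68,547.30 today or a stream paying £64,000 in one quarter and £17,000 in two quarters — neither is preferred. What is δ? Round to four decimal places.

Present value of the stream is 64000·δ + 17000·δ². Indifference gives 64000δ + 17000δ² = 68547.30.
So 17000δ² + 64000δ − 68547.30 = 0.
δ = (−64000 + √(64000² + 4·17000·68547.30)) / (2·17000) = (−64000 + √8757216400.00) / 34000 ≈ 0.8700.

δ ≈ 0.8700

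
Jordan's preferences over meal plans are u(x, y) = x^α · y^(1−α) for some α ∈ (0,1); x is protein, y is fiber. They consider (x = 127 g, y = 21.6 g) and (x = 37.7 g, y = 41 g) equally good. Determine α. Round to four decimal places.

α ≈ 0.3454

Set the two utilities equal: 127^α·21.6^(1−α) = 37.7^α·41^(1−α).
Rearrange to (127/37.7)^α = (41/21.6)^(1−α) and take logs: α·1.2145270 = (1−α)·0.6408788.
So α/(1−α) = (0.6408788)/(1.2145270) = 0.5276777, and α = 0.5276777/1.5276777 ≈ 0.3454.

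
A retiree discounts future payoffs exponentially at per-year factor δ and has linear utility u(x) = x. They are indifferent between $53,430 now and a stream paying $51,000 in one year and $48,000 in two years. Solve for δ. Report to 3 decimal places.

δ ≈ 0.650

Present value of the stream is 51000·δ + 48000·δ². Indifference gives 51000δ + 48000δ² = 53430.
So 48000δ² + 51000δ − 53430 = 0.
δ = (−51000 + √(51000² + 4·48000·53430)) / (2·48000) = (−51000 + √12859560000.00) / 96000 ≈ 0.650.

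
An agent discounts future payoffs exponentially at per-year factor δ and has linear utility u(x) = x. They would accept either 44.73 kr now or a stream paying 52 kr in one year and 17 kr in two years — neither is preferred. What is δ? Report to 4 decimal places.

δ ≈ 0.7000

Equating present values: 44.73 = 52δ + 17δ².
Rearranged: 17δ² + 52δ − 44.73 = 0.
δ = (−52 + √(52² + 4·17·44.73)) / (2·17) = (−52 + √5745.64) / 34 ≈ 0.7000.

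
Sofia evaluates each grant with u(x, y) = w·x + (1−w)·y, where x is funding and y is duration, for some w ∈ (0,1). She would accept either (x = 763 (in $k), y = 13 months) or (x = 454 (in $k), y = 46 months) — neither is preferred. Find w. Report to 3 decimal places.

Equating utilities: w·763 + (1−w)·13 = w·454 + (1−w)·46.
Rearranging, 309·w − 33·(1−w) = 0.
So w/(1−w) = 33/309 = 0.1068, giving w = 33/(309+33) = 0.096.

w = 0.096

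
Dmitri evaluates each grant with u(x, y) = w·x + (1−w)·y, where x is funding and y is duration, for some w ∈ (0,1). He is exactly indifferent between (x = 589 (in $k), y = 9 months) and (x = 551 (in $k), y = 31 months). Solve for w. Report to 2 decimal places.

Equating utilities: w·589 + (1−w)·9 = w·551 + (1−w)·31.
Rearranging, 38·w − 22·(1−w) = 0.
The marginal rate of substitution is 22/38, so w = 22/(38+22) = 0.37.

w = 0.37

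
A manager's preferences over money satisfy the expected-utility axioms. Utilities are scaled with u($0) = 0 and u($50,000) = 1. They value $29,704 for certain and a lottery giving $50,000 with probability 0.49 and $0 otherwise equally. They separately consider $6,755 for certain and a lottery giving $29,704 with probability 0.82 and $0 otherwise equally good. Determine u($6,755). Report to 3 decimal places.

0.402

The first gamble pins u($29,704): it must equal 0.49·1 + 0.51·0 = 0.49.
Chaining: u($6,755) = 0.82·0.49 + 0.18·0.00 = 0.4018.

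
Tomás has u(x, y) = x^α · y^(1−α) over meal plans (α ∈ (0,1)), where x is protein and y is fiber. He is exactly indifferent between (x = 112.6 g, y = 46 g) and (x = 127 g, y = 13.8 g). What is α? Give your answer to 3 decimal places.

α ≈ 0.909

Indifference: 112.6^α · 46^(1−α) = 127^α · 13.8^(1−α).
(112.6/127)^α = (13.8/46)^(1−α); take logs: α·ln(112.6/127) = (1−α)·ln(13.8/46), i.e. α·-0.120345 = (1−α)·-1.203973.
So α/(1−α) = (-1.203973)/(-0.120345) = 10.004346, and α = 10.004346/11.004346 ≈ 0.909.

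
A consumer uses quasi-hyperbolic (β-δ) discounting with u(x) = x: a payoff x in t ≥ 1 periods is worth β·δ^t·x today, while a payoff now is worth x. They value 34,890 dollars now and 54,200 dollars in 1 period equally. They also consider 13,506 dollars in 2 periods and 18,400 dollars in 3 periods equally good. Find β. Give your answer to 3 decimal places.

β ≈ 0.877

The second indifference involves only future payoffs, so β cancels: β·δ^2·13506 = β·δ^3·18400, giving δ = 13506/18400 = 0.73402.
Now use the now-vs-future pair: 34890 = β·δ·54200 gives β = 34890/(0.73402·54200) ≈ 0.877.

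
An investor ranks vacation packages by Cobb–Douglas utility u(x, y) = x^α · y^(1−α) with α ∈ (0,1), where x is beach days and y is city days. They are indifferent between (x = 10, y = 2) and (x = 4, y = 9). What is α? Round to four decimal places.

The Cobb–Douglas utilities coincide, so 10^α·2^(1−α) = 4^α·9^(1−α).
(10/4)^α = (9/2)^(1−α); take logs: α·ln(10/4) = (1−α)·ln(9/2), i.e. α·0.9162907 = (1−α)·1.5040774.
Thus α·(2.4203681) = 1.5040774, so α = 1.5040774/2.4203681 ≈ 0.6214.

α ≈ 0.6214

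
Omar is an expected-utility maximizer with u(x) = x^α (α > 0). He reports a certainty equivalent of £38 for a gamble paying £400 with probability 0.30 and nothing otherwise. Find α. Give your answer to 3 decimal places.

EU(lottery) = 0.30·400^α + 0.70·0 = 0.30·400^α.
Equating: 38^α = 0.30·400^α, i.e. 0.0950^α = 0.30.
Taking logs: α·ln(38/400) = ln(0.30), so α = -1.203973 / -2.353878 ≈ 0.511.

α ≈ 0.511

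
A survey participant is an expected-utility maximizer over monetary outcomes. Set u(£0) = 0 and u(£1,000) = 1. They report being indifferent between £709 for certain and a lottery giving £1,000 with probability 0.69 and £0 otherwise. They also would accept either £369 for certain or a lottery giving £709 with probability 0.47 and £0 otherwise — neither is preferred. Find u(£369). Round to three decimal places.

0.324

The first gamble pins u(£709): it must equal 0.69·1 + 0.31·0 = 0.69.
Chaining: u(£369) = 0.47·0.69 + 0.53·0.00 = 0.3243.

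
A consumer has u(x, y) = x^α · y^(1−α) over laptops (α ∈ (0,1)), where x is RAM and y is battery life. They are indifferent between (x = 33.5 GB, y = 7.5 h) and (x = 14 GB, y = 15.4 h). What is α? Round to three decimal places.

Indifference: 33.5^α · 7.5^(1−α) = 14^α · 15.4^(1−α).
(33.5/14)^α = (15.4/7.5)^(1−α); take logs: α·ln(33.5/14) = (1−α)·ln(15.4/7.5), i.e. α·0.872488 = (1−α)·0.719464.
Thus α·(1.591952) = 0.719464, so α = 0.719464/1.591952 ≈ 0.452.

α ≈ 0.452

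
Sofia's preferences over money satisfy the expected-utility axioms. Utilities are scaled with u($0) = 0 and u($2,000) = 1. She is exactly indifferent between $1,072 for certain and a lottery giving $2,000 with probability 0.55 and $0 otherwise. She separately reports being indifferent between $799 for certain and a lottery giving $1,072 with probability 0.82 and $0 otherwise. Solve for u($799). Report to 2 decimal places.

The first gamble pins u($1,072): it must equal 0.55·1 + 0.45·0 = 0.55.
Then u($799) = 0.82·u($1,072) + 0.18·u($0) = 0.82·0.55 + 0.18·0.00 = 0.4510.

0.45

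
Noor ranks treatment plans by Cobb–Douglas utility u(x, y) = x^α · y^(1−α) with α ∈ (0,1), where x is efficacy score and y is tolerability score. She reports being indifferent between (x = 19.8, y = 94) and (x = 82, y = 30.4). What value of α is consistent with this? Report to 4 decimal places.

The Cobb–Douglas utilities coincide, so 19.8^α·94^(1−α) = 82^α·30.4^(1−α).
Rearrange to (19.8/82)^α = (30.4/94)^(1−α) and take logs: α·-1.4210373 = (1−α)·-1.1288522.
Thus α·(-2.5498895) = -1.1288522, so α = -1.1288522/-2.5498895 ≈ 0.4427.

α ≈ 0.4427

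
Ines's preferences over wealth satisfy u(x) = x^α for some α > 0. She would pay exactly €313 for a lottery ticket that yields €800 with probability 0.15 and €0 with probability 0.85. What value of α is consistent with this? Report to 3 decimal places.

EU(lottery) = 0.15·800^α + 0.85·0 = 0.15·800^α.
Equating: 313^α = 0.15·800^α, i.e. 0.3912^α = 0.15.
α = ln(0.15) / ln(313/800) = -1.897120/-0.938409 ≈ 2.022.

α ≈ 2.022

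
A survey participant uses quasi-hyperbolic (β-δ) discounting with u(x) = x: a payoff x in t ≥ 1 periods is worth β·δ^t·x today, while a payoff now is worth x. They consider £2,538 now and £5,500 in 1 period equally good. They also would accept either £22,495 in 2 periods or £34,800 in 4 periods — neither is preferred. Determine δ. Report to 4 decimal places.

The second indifference involves only future payoffs, so β cancels: β·δ^2·22495 = β·δ^4·34800, giving δ^2 = 22495/34800 = 0.64641, so δ = 0.80400.

δ ≈ 0.8040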